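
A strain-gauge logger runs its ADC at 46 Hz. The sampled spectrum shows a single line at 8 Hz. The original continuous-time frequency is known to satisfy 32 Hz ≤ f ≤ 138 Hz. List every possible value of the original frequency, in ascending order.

38 Hz, 54 Hz, 84 Hz, 100 Hz, 130 Hz

Frequencies that alias to 8 Hz are k·fs ± 8 Hz for integer k ≥ 0.
k=0: 8 Hz.
k=1: 38 Hz, 54 Hz.
k=2: 84 Hz, 100 Hz.
k=3: 130 Hz, 146 Hz.
k=4: 176 Hz, 192 Hz.
Within [32 Hz, 138 Hz]: 38 Hz, 54 Hz, 84 Hz, 100 Hz, 130 Hz.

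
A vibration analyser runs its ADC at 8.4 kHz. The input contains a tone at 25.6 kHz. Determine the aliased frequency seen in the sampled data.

25.6 kHz mod fs = 0.4 kHz.
0.4 kHz ≤ fs/2 = 4.2 kHz, appears at 0.4 kHz.

0.4 kHz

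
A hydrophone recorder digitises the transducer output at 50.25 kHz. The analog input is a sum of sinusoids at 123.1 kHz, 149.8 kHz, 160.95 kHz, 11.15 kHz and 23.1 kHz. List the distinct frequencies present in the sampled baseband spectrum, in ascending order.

0.95 kHz, 10.2 kHz, 11.15 kHz, 22.6 kHz, 23.1 kHz

fs/2 = 25.125 kHz.
123.1 kHz mod fs = 22.6 kHz.
22.6 kHz ≤ fs/2 = 25.125 kHz, appears at 22.6 kHz.
149.8 kHz mod fs = 49.3 kHz.
49.3 kHz > fs/2 = 25.125 kHz, folds to fs − 49.3 kHz = 0.95 kHz.
160.95 kHz mod fs = 10.2 kHz.
10.2 kHz ≤ fs/2 = 25.125 kHz, appears at 10.2 kHz.
11.15 kHz ≤ fs/2 = 25.125 kHz, passes unchanged.
23.1 kHz ≤ fs/2 = 25.125 kHz, passes unchanged.
Distinct values: {0.95 kHz, 10.2 kHz, 11.15 kHz, 22.6 kHz, 23.1 kHz}.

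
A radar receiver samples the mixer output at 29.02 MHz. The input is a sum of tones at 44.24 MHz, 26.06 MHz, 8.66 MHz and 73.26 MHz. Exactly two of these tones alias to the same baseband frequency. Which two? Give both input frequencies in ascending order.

44.24 MHz, 73.26 MHz

fs/2 = 14.51 MHz.
44.24 MHz mod fs = 15.22 MHz.
15.22 MHz > fs/2 = 14.51 MHz, folds to fs − 15.22 MHz = 13.8 MHz.
26.06 MHz > fs/2 = 14.51 MHz, folds to fs − 26.06 MHz = 2.96 MHz.
8.66 MHz ≤ fs/2 = 14.51 MHz, passes unchanged.
73.26 MHz mod fs = 15.22 MHz.
15.22 MHz > fs/2 = 14.51 MHz, folds to fs − 15.22 MHz = 13.8 MHz.
44.24 MHz and 73.26 MHz both map to 13.8 MHz.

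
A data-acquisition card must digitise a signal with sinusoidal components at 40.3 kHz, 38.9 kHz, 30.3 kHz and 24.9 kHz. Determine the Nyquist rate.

80.6 kHz

Highest-frequency component: 40.3 kHz.
Nyquist rate = 2 × 40.3 kHz = 80.6 kHz.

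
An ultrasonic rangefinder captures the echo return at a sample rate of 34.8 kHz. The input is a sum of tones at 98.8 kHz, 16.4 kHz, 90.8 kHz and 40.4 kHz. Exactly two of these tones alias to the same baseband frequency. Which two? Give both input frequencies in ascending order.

fs/2 = 17.4 kHz.
98.8 kHz mod fs = 29.2 kHz.
29.2 kHz > fs/2 = 17.4 kHz, folds to fs − 29.2 kHz = 5.6 kHz.
16.4 kHz ≤ fs/2 = 17.4 kHz, passes unchanged.
90.8 kHz mod fs = 21.2 kHz.
21.2 kHz > fs/2 = 17.4 kHz, folds to fs − 21.2 kHz = 13.6 kHz.
40.4 kHz mod fs = 5.6 kHz.
5.6 kHz ≤ fs/2 = 17.4 kHz, appears at 5.6 kHz.
40.4 kHz and 98.8 kHz both map to 5.6 kHz.

40.4 kHz, 98.8 kHz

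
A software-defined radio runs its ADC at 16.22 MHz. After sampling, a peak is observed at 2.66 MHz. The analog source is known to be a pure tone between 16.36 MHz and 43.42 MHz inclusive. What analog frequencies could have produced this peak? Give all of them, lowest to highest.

18.88 MHz, 29.78 MHz, 35.1 MHz

Frequencies that alias to 2.66 MHz are k·fs ± 2.66 MHz for integer k ≥ 0.
k=0: 2.66 MHz.
k=1: 13.56 MHz, 18.88 MHz.
k=2: 29.78 MHz, 35.1 MHz.
k=3: 46 MHz, 51.32 MHz.
Within [16.36 MHz, 43.42 MHz]: 18.88 MHz, 29.78 MHz, 35.1 MHz.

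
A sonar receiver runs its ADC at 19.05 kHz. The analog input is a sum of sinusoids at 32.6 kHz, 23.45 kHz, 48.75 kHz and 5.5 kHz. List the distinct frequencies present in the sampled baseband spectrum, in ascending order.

fs/2 = 9.525 kHz.
32.6 kHz mod fs = 13.55 kHz.
13.55 kHz > fs/2 = 9.525 kHz, folds to fs − 13.55 kHz = 5.5 kHz.
23.45 kHz mod fs = 4.4 kHz.
4.4 kHz ≤ fs/2 = 9.525 kHz, appears at 4.4 kHz.
48.75 kHz mod fs = 10.65 kHz.
10.65 kHz > fs/2 = 9.525 kHz, folds to fs − 10.65 kHz = 8.4 kHz.
5.5 kHz ≤ fs/2 = 9.525 kHz, passes unchanged.
Distinct values: {4.4 kHz, 5.5 kHz, 8.4 kHz}.

4.4 kHz, 5.5 kHz, 8.4 kHz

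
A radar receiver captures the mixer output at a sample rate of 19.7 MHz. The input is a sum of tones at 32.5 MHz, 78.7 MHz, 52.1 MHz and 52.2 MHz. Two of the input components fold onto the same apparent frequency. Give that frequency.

fs/2 = 9.85 MHz.
32.5 MHz mod fs = 12.8 MHz.
12.8 MHz > fs/2 = 9.85 MHz, folds to fs − 12.8 MHz = 6.9 MHz.
78.7 MHz mod fs = 19.6 MHz.
19.6 MHz > fs/2 = 9.85 MHz, folds to fs − 19.6 MHz = 0.1 MHz.
52.1 MHz mod fs = 12.7 MHz.
12.7 MHz > fs/2 = 9.85 MHz, folds to fs − 12.7 MHz = 7 MHz.
52.2 MHz mod fs = 12.8 MHz.
12.8 MHz > fs/2 = 9.85 MHz, folds to fs − 12.8 MHz = 6.9 MHz.
32.5 MHz and 52.2 MHz both map to 6.9 MHz.

6.9 MHz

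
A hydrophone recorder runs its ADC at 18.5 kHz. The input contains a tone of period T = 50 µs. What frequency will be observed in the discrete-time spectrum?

T = 50 µs → f = 1/T = 20 kHz.
20 kHz mod fs = 1.5 kHz.
1.5 kHz ≤ fs/2 = 9.25 kHz, appears at 1.5 kHz.

1.5 kHz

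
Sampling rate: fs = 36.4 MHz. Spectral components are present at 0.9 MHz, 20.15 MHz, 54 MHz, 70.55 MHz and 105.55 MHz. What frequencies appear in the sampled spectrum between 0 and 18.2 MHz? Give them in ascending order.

fs/2 = 18.2 MHz.
0.9 MHz ≤ fs/2 = 18.2 MHz, passes unchanged.
20.15 MHz > fs/2 = 18.2 MHz, folds to fs − 20.15 MHz = 16.25 MHz.
54 MHz mod fs = 17.6 MHz.
17.6 MHz ≤ fs/2 = 18.2 MHz, appears at 17.6 MHz.
70.55 MHz mod fs = 34.15 MHz.
34.15 MHz > fs/2 = 18.2 MHz, folds to fs − 34.15 MHz = 2.25 MHz.
105.55 MHz mod fs = 32.75 MHz.
32.75 MHz > fs/2 = 18.2 MHz, folds to fs − 32.75 MHz = 3.65 MHz.
Distinct values: {0.9 MHz, 2.25 MHz, 3.65 MHz, 16.25 MHz, 17.6 MHz}.

0.9 MHz, 2.25 MHz, 3.65 MHz, 16.25 MHz, 17.6 MHz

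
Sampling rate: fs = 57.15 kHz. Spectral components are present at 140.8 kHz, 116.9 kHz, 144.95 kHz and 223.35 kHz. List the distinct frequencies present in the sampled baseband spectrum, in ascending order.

2.6 kHz, 5.25 kHz, 26.5 kHz

fs/2 = 28.575 kHz.
140.8 kHz mod fs = 26.5 kHz.
26.5 kHz ≤ fs/2 = 28.575 kHz, appears at 26.5 kHz.
116.9 kHz mod fs = 2.6 kHz.
2.6 kHz ≤ fs/2 = 28.575 kHz, appears at 2.6 kHz.
144.95 kHz mod fs = 30.65 kHz.
30.65 kHz > fs/2 = 28.575 kHz, folds to fs − 30.65 kHz = 26.5 kHz.
223.35 kHz mod fs = 51.9 kHz.
51.9 kHz > fs/2 = 28.575 kHz, folds to fs − 51.9 kHz = 5.25 kHz.
Distinct values: {2.6 kHz, 5.25 kHz, 26.5 kHz}.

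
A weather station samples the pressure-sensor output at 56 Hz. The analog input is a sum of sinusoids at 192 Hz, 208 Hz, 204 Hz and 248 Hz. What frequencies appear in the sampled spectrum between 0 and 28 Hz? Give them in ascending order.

fs/2 = 28 Hz.
192 Hz mod fs = 24 Hz.
24 Hz ≤ fs/2 = 28 Hz, appears at 24 Hz.
208 Hz mod fs = 40 Hz.
40 Hz > fs/2 = 28 Hz, folds to fs − 40 Hz = 16 Hz.
204 Hz mod fs = 36 Hz.
36 Hz > fs/2 = 28 Hz, folds to fs − 36 Hz = 20 Hz.
248 Hz mod fs = 24 Hz.
24 Hz ≤ fs/2 = 28 Hz, appears at 24 Hz.
Distinct values: {16 Hz, 20 Hz, 24 Hz}.

16 Hz, 20 Hz, 24 Hz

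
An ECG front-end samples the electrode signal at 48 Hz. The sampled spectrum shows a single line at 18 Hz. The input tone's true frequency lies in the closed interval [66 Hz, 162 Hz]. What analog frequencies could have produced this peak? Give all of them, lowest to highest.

66 Hz, 78 Hz, 114 Hz, 126 Hz, 162 Hz

Frequencies that alias to 18 Hz are k·fs ± 18 Hz for integer k ≥ 0.
k=0: 18 Hz.
k=1: 30 Hz, 66 Hz.
k=2: 78 Hz, 114 Hz.
k=3: 126 Hz, 162 Hz.
k=4: 174 Hz, 210 Hz.
Within [66 Hz, 162 Hz]: 66 Hz, 78 Hz, 114 Hz, 126 Hz, 162 Hz.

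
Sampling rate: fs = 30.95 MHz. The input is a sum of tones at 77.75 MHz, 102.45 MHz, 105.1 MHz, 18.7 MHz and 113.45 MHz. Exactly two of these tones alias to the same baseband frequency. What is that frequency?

fs/2 = 15.475 MHz.
77.75 MHz mod fs = 15.85 MHz.
15.85 MHz > fs/2 = 15.475 MHz, folds to fs − 15.85 MHz = 15.1 MHz.
102.45 MHz mod fs = 9.6 MHz.
9.6 MHz ≤ fs/2 = 15.475 MHz, appears at 9.6 MHz.
105.1 MHz mod fs = 12.25 MHz.
12.25 MHz ≤ fs/2 = 15.475 MHz, appears at 12.25 MHz.
18.7 MHz > fs/2 = 15.475 MHz, folds to fs − 18.7 MHz = 12.25 MHz.
113.45 MHz mod fs = 20.6 MHz.
20.6 MHz > fs/2 = 15.475 MHz, folds to fs − 20.6 MHz = 10.35 MHz.
18.7 MHz and 105.1 MHz both map to 12.25 MHz.

12.25 MHz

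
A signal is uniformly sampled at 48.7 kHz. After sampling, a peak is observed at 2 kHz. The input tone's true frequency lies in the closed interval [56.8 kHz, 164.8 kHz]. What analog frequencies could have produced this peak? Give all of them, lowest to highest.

95.4 kHz, 99.4 kHz, 144.1 kHz, 148.1 kHz

Frequencies that alias to 2 kHz are k·fs ± 2 kHz for integer k ≥ 0.
k=0: 2 kHz.
k=1: 46.7 kHz, 50.7 kHz.
k=2: 95.4 kHz, 99.4 kHz.
k=3: 144.1 kHz, 148.1 kHz.
k=4: 192.8 kHz, 196.8 kHz.
Within [56.8 kHz, 164.8 kHz]: 95.4 kHz, 99.4 kHz, 144.1 kHz, 148.1 kHz.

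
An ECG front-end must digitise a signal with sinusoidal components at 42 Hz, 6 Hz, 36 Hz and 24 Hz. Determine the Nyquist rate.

84 Hz

Highest-frequency component: 42 Hz.
Nyquist rate = 2 × 42 Hz = 84 Hz.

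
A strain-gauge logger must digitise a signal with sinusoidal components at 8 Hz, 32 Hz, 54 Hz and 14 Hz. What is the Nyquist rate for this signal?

Highest-frequency component: 54 Hz.
Nyquist rate = 2 × 54 Hz = 108 Hz.

108 Hz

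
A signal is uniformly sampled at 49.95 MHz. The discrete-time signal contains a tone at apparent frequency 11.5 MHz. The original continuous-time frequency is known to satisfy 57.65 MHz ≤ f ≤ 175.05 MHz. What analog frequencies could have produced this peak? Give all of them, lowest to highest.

61.45 MHz, 88.4 MHz, 111.4 MHz, 138.35 MHz, 161.35 MHz

Frequencies that alias to 11.5 MHz are k·fs ± 11.5 MHz for integer k ≥ 0.
k=0: 11.5 MHz.
k=1: 38.45 MHz, 61.45 MHz.
k=2: 88.4 MHz, 111.4 MHz.
k=3: 138.35 MHz, 161.35 MHz.
k=4: 188.3 MHz, 211.3 MHz.
Within [57.65 MHz, 175.05 MHz]: 61.45 MHz, 88.4 MHz, 111.4 MHz, 138.35 MHz, 161.35 MHz.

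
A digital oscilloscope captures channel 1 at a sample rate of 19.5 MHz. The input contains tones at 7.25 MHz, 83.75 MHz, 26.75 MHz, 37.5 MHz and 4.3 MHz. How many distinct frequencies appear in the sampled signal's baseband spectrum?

4

fs/2 = 9.75 MHz.
7.25 MHz ≤ fs/2 = 9.75 MHz, passes unchanged.
83.75 MHz mod fs = 5.75 MHz.
5.75 MHz ≤ fs/2 = 9.75 MHz, appears at 5.75 MHz.
26.75 MHz mod fs = 7.25 MHz.
7.25 MHz ≤ fs/2 = 9.75 MHz, appears at 7.25 MHz.
37.5 MHz mod fs = 18 MHz.
18 MHz > fs/2 = 9.75 MHz, folds to fs − 18 MHz = 1.5 MHz.
4.3 MHz ≤ fs/2 = 9.75 MHz, passes unchanged.
Distinct values: {1.5 MHz, 4.3 MHz, 5.75 MHz, 7.25 MHz} → 4.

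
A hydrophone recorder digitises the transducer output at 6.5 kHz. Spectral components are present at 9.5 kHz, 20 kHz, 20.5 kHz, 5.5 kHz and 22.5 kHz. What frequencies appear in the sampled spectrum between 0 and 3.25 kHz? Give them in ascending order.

0.5 kHz, 1 kHz, 3 kHz

fs/2 = 3.25 kHz.
9.5 kHz mod fs = 3 kHz.
3 kHz ≤ fs/2 = 3.25 kHz, appears at 3 kHz.
20 kHz mod fs = 0.5 kHz.
0.5 kHz ≤ fs/2 = 3.25 kHz, appears at 0.5 kHz.
20.5 kHz mod fs = 1 kHz.
1 kHz ≤ fs/2 = 3.25 kHz, appears at 1 kHz.
5.5 kHz > fs/2 = 3.25 kHz, folds to fs − 5.5 kHz = 1 kHz.
22.5 kHz mod fs = 3 kHz.
3 kHz ≤ fs/2 = 3.25 kHz, appears at 3 kHz.
Distinct values: {0.5 kHz, 1 kHz, 3 kHz}.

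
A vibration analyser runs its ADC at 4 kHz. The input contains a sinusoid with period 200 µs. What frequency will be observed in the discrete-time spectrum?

T = 200 µs → f = 1/T = 5 kHz.
5 kHz mod fs = 1 kHz.
1 kHz ≤ fs/2 = 2 kHz, appears at 1 kHz.

1 kHz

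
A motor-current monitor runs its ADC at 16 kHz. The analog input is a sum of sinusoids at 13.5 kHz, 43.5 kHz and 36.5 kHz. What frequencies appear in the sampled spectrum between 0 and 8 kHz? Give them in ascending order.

fs/2 = 8 kHz.
13.5 kHz > fs/2 = 8 kHz, folds to fs − 13.5 kHz = 2.5 kHz.
43.5 kHz mod fs = 11.5 kHz.
11.5 kHz > fs/2 = 8 kHz, folds to fs − 11.5 kHz = 4.5 kHz.
36.5 kHz mod fs = 4.5 kHz.
4.5 kHz ≤ fs/2 = 8 kHz, appears at 4.5 kHz.
Distinct values: {2.5 kHz, 4.5 kHz}.

2.5 kHz, 4.5 kHz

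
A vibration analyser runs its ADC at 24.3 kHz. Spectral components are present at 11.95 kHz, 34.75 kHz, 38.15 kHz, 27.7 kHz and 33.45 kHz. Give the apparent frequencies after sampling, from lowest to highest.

fs/2 = 12.15 kHz.
11.95 kHz ≤ fs/2 = 12.15 kHz, passes unchanged.
34.75 kHz mod fs = 10.45 kHz.
10.45 kHz ≤ fs/2 = 12.15 kHz, appears at 10.45 kHz.
38.15 kHz mod fs = 13.85 kHz.
13.85 kHz > fs/2 = 12.15 kHz, folds to fs − 13.85 kHz = 10.45 kHz.
27.7 kHz mod fs = 3.4 kHz.
3.4 kHz ≤ fs/2 = 12.15 kHz, appears at 3.4 kHz.
33.45 kHz mod fs = 9.15 kHz.
9.15 kHz ≤ fs/2 = 12.15 kHz, appears at 9.15 kHz.
Distinct values: {3.4 kHz, 9.15 kHz, 10.45 kHz, 11.95 kHz}.

3.4 kHz, 9.15 kHz, 10.45 kHz, 11.95 kHz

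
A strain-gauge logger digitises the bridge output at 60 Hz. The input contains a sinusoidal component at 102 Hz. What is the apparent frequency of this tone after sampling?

18 Hz

102 Hz mod fs = 42 Hz.
42 Hz > fs/2 = 30 Hz, folds to fs − 42 Hz = 18 Hz.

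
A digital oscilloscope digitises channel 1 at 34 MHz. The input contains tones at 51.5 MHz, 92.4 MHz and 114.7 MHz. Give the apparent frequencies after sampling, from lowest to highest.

fs/2 = 17 MHz.
51.5 MHz mod fs = 17.5 MHz.
17.5 MHz > fs/2 = 17 MHz, folds to fs − 17.5 MHz = 16.5 MHz.
92.4 MHz mod fs = 24.4 MHz.
24.4 MHz > fs/2 = 17 MHz, folds to fs − 24.4 MHz = 9.6 MHz.
114.7 MHz mod fs = 12.7 MHz.
12.7 MHz ≤ fs/2 = 17 MHz, appears at 12.7 MHz.
Distinct values: {9.6 MHz, 12.7 MHz, 16.5 MHz}.

9.6 MHz, 12.7 MHz, 16.5 MHz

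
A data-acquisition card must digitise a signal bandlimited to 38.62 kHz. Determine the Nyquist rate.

77.24 kHz

Nyquist rate = 2 × 38.62 kHz = 77.24 kHz.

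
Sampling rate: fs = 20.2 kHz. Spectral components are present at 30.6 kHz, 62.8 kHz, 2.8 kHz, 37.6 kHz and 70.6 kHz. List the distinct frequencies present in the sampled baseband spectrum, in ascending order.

2.2 kHz, 2.8 kHz, 9.8 kHz, 10 kHz

fs/2 = 10.1 kHz.
30.6 kHz mod fs = 10.4 kHz.
10.4 kHz > fs/2 = 10.1 kHz, folds to fs − 10.4 kHz = 9.8 kHz.
62.8 kHz mod fs = 2.2 kHz.
2.2 kHz ≤ fs/2 = 10.1 kHz, appears at 2.2 kHz.
2.8 kHz ≤ fs/2 = 10.1 kHz, passes unchanged.
37.6 kHz mod fs = 17.4 kHz.
17.4 kHz > fs/2 = 10.1 kHz, folds to fs − 17.4 kHz = 2.8 kHz.
70.6 kHz mod fs = 10 kHz.
10 kHz ≤ fs/2 = 10.1 kHz, appears at 10 kHz.
Distinct values: {2.2 kHz, 2.8 kHz, 9.8 kHz, 10 kHz}.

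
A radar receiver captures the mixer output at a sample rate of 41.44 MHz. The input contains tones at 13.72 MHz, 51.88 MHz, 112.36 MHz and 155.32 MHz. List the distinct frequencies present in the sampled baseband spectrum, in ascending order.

fs/2 = 20.72 MHz.
13.72 MHz ≤ fs/2 = 20.72 MHz, passes unchanged.
51.88 MHz mod fs = 10.44 MHz.
10.44 MHz ≤ fs/2 = 20.72 MHz, appears at 10.44 MHz.
112.36 MHz mod fs = 29.48 MHz.
29.48 MHz > fs/2 = 20.72 MHz, folds to fs − 29.48 MHz = 11.96 MHz.
155.32 MHz mod fs = 31 MHz.
31 MHz > fs/2 = 20.72 MHz, folds to fs − 31 MHz = 10.44 MHz.
Distinct values: {10.44 MHz, 11.96 MHz, 13.72 MHz}.

10.44 MHz, 11.96 MHz, 13.72 MHz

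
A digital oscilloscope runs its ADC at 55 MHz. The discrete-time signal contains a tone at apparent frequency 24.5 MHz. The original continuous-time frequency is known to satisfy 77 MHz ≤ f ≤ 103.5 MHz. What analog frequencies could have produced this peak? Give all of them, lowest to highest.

Frequencies that alias to 24.5 MHz are k·fs ± 24.5 MHz for integer k ≥ 0.
k=0: 24.5 MHz.
k=1: 30.5 MHz, 79.5 MHz.
k=2: 85.5 MHz, 134.5 MHz.
k=3: 140.5 MHz, 189.5 MHz.
Within [77 MHz, 103.5 MHz]: 79.5 MHz, 85.5 MHz.

79.5 MHz, 85.5 MHz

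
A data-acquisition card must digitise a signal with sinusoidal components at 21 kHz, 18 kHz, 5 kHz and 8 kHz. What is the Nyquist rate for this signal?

42 kHz

Highest-frequency component: 21 kHz.
Nyquist rate = 2 × 21 kHz = 42 kHz.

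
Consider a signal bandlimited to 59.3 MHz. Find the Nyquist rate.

118.6 MHz

Nyquist rate = 2 × 59.3 MHz = 118.6 MHz.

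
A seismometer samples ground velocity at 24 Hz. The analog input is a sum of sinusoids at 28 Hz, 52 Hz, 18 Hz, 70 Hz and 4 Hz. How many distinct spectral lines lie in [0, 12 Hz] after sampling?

3

fs/2 = 12 Hz.
28 Hz mod fs = 4 Hz.
4 Hz ≤ fs/2 = 12 Hz, appears at 4 Hz.
52 Hz mod fs = 4 Hz.
4 Hz ≤ fs/2 = 12 Hz, appears at 4 Hz.
18 Hz > fs/2 = 12 Hz, folds to fs − 18 Hz = 6 Hz.
70 Hz mod fs = 22 Hz.
22 Hz > fs/2 = 12 Hz, folds to fs − 22 Hz = 2 Hz.
4 Hz ≤ fs/2 = 12 Hz, passes unchanged.
Distinct values: {2 Hz, 4 Hz, 6 Hz} → 3.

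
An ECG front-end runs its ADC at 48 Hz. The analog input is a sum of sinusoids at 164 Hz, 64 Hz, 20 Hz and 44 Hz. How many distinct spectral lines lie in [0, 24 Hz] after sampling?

fs/2 = 24 Hz.
164 Hz mod fs = 20 Hz.
20 Hz ≤ fs/2 = 24 Hz, appears at 20 Hz.
64 Hz mod fs = 16 Hz.
16 Hz ≤ fs/2 = 24 Hz, appears at 16 Hz.
20 Hz ≤ fs/2 = 24 Hz, passes unchanged.
44 Hz > fs/2 = 24 Hz, folds to fs − 44 Hz = 4 Hz.
Distinct values: {4 Hz, 16 Hz, 20 Hz} → 3.

3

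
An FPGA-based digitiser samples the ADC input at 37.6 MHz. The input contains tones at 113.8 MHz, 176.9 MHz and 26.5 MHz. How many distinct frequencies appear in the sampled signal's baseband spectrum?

fs/2 = 18.8 MHz.
113.8 MHz mod fs = 1 MHz.
1 MHz ≤ fs/2 = 18.8 MHz, appears at 1 MHz.
176.9 MHz mod fs = 26.5 MHz.
26.5 MHz > fs/2 = 18.8 MHz, folds to fs − 26.5 MHz = 11.1 MHz.
26.5 MHz > fs/2 = 18.8 MHz, folds to fs − 26.5 MHz = 11.1 MHz.
Distinct values: {1 MHz, 11.1 MHz} → 2.

2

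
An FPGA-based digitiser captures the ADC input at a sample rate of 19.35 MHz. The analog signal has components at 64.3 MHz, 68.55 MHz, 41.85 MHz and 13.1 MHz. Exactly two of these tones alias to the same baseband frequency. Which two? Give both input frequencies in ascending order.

fs/2 = 9.675 MHz.
64.3 MHz mod fs = 6.25 MHz.
6.25 MHz ≤ fs/2 = 9.675 MHz, appears at 6.25 MHz.
68.55 MHz mod fs = 10.5 MHz.
10.5 MHz > fs/2 = 9.675 MHz, folds to fs − 10.5 MHz = 8.85 MHz.
41.85 MHz mod fs = 3.15 MHz.
3.15 MHz ≤ fs/2 = 9.675 MHz, appears at 3.15 MHz.
13.1 MHz > fs/2 = 9.675 MHz, folds to fs − 13.1 MHz = 6.25 MHz.
13.1 MHz and 64.3 MHz both map to 6.25 MHz.

13.1 MHz, 64.3 MHz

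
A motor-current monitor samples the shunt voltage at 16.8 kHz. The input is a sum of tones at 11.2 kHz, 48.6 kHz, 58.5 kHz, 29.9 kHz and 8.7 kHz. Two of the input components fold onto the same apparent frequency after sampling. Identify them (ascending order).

fs/2 = 8.4 kHz.
11.2 kHz > fs/2 = 8.4 kHz, folds to fs − 11.2 kHz = 5.6 kHz.
48.6 kHz mod fs = 15 kHz.
15 kHz > fs/2 = 8.4 kHz, folds to fs − 15 kHz = 1.8 kHz.
58.5 kHz mod fs = 8.1 kHz.
8.1 kHz ≤ fs/2 = 8.4 kHz, appears at 8.1 kHz.
29.9 kHz mod fs = 13.1 kHz.
13.1 kHz > fs/2 = 8.4 kHz, folds to fs − 13.1 kHz = 3.7 kHz.
8.7 kHz > fs/2 = 8.4 kHz, folds to fs − 8.7 kHz = 8.1 kHz.
8.7 kHz and 58.5 kHz both map to 8.1 kHz.

8.7 kHz, 58.5 kHz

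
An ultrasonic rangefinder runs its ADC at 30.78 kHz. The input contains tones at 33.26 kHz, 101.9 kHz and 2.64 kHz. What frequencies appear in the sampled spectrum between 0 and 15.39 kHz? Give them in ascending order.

2.48 kHz, 2.64 kHz, 9.56 kHz

fs/2 = 15.39 kHz.
33.26 kHz mod fs = 2.48 kHz.
2.48 kHz ≤ fs/2 = 15.39 kHz, appears at 2.48 kHz.
101.9 kHz mod fs = 9.56 kHz.
9.56 kHz ≤ fs/2 = 15.39 kHz, appears at 9.56 kHz.
2.64 kHz ≤ fs/2 = 15.39 kHz, passes unchanged.
Distinct values: {2.48 kHz, 2.64 kHz, 9.56 kHz}.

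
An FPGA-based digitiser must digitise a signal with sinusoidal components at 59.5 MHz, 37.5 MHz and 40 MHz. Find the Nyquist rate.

119 MHz

Highest-frequency component: 59.5 MHz.
Nyquist rate = 2 × 59.5 MHz = 119 MHz.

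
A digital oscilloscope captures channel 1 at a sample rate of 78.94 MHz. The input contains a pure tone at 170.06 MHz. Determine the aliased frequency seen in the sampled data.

12.18 MHz

170.06 MHz mod fs = 12.18 MHz.
12.18 MHz ≤ fs/2 = 39.47 MHz, appears at 12.18 MHz.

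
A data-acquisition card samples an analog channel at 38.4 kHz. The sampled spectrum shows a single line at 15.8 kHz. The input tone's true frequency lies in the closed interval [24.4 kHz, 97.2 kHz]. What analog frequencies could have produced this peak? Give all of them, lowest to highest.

54.2 kHz, 61 kHz, 92.6 kHz

Frequencies that alias to 15.8 kHz are k·fs ± 15.8 kHz for integer k ≥ 0.
k=0: 15.8 kHz.
k=1: 22.6 kHz, 54.2 kHz.
k=2: 61 kHz, 92.6 kHz.
k=3: 99.4 kHz, 131 kHz.
Within [24.4 kHz, 97.2 kHz]: 54.2 kHz, 61 kHz, 92.6 kHz.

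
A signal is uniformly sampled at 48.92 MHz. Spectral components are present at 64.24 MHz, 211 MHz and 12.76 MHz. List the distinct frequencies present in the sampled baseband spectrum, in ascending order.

fs/2 = 24.46 MHz.
64.24 MHz mod fs = 15.32 MHz.
15.32 MHz ≤ fs/2 = 24.46 MHz, appears at 15.32 MHz.
211 MHz mod fs = 15.32 MHz.
15.32 MHz ≤ fs/2 = 24.46 MHz, appears at 15.32 MHz.
12.76 MHz ≤ fs/2 = 24.46 MHz, passes unchanged.
Distinct values: {12.76 MHz, 15.32 MHz}.

12.76 MHz, 15.32 MHz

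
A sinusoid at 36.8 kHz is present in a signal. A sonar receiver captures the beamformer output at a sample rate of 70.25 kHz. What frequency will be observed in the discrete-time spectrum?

36.8 kHz > fs/2 = 35.125 kHz, folds to fs − 36.8 kHz = 33.45 kHz.

33.45 kHz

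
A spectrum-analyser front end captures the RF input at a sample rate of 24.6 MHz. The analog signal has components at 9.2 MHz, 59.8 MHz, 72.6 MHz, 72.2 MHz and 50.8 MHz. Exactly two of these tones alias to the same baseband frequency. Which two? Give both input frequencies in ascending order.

fs/2 = 12.3 MHz.
9.2 MHz ≤ fs/2 = 12.3 MHz, passes unchanged.
59.8 MHz mod fs = 10.6 MHz.
10.6 MHz ≤ fs/2 = 12.3 MHz, appears at 10.6 MHz.
72.6 MHz mod fs = 23.4 MHz.
23.4 MHz > fs/2 = 12.3 MHz, folds to fs − 23.4 MHz = 1.2 MHz.
72.2 MHz mod fs = 23 MHz.
23 MHz > fs/2 = 12.3 MHz, folds to fs − 23 MHz = 1.6 MHz.
50.8 MHz mod fs = 1.6 MHz.
1.6 MHz ≤ fs/2 = 12.3 MHz, appears at 1.6 MHz.
50.8 MHz and 72.2 MHz both map to 1.6 MHz.

50.8 MHz, 72.2 MHz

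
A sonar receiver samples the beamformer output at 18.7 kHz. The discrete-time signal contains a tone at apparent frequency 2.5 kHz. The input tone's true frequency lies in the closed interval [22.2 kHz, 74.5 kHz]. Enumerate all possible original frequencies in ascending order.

Frequencies that alias to 2.5 kHz are k·fs ± 2.5 kHz for integer k ≥ 0.
k=0: 2.5 kHz.
k=1: 16.2 kHz, 21.2 kHz.
k=2: 34.9 kHz, 39.9 kHz.
k=3: 53.6 kHz, 58.6 kHz.
k=4: 72.3 kHz, 77.3 kHz.
k=5: 91 kHz, 96 kHz.
Within [22.2 kHz, 74.5 kHz]: 34.9 kHz, 39.9 kHz, 53.6 kHz, 58.6 kHz, 72.3 kHz.

34.9 kHz, 39.9 kHz, 53.6 kHz, 58.6 kHz, 72.3 kHz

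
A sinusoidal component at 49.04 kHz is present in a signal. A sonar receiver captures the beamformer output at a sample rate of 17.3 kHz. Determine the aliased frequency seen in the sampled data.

49.04 kHz mod fs = 14.44 kHz.
14.44 kHz > fs/2 = 8.65 kHz, folds to fs − 14.44 kHz = 2.86 kHz.

2.86 kHz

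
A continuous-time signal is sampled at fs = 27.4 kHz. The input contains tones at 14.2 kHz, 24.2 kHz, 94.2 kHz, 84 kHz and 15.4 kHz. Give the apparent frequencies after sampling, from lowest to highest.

fs/2 = 13.7 kHz.
14.2 kHz > fs/2 = 13.7 kHz, folds to fs − 14.2 kHz = 13.2 kHz.
24.2 kHz > fs/2 = 13.7 kHz, folds to fs − 24.2 kHz = 3.2 kHz.
94.2 kHz mod fs = 12 kHz.
12 kHz ≤ fs/2 = 13.7 kHz, appears at 12 kHz.
84 kHz mod fs = 1.8 kHz.
1.8 kHz ≤ fs/2 = 13.7 kHz, appears at 1.8 kHz.
15.4 kHz > fs/2 = 13.7 kHz, folds to fs − 15.4 kHz = 12 kHz.
Distinct values: {1.8 kHz, 3.2 kHz, 12 kHz, 13.2 kHz}.

1.8 kHz, 3.2 kHz, 12 kHz, 13.2 kHz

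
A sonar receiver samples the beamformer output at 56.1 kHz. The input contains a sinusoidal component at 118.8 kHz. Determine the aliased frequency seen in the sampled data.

118.8 kHz mod fs = 6.6 kHz.
6.6 kHz ≤ fs/2 = 28.05 kHz, appears at 6.6 kHz.

6.6 kHz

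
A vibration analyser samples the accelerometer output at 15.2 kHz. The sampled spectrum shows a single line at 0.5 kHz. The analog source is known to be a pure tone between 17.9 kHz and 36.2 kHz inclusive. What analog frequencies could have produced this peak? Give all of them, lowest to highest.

29.9 kHz, 30.9 kHz

Frequencies that alias to 0.5 kHz are k·fs ± 0.5 kHz for integer k ≥ 0.
k=0: 0.5 kHz.
k=1: 14.7 kHz, 15.7 kHz.
k=2: 29.9 kHz, 30.9 kHz.
k=3: 45.1 kHz, 46.1 kHz.
Within [17.9 kHz, 36.2 kHz]: 29.9 kHz, 30.9 kHz.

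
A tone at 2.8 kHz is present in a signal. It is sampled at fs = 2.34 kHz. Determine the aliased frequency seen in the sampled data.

0.46 kHz

2.8 kHz mod fs = 0.46 kHz.
0.46 kHz ≤ fs/2 = 1.17 kHz, appears at 0.46 kHz.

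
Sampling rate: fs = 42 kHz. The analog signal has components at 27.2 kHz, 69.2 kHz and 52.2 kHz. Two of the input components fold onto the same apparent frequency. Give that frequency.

fs/2 = 21 kHz.
27.2 kHz > fs/2 = 21 kHz, folds to fs − 27.2 kHz = 14.8 kHz.
69.2 kHz mod fs = 27.2 kHz.
27.2 kHz > fs/2 = 21 kHz, folds to fs − 27.2 kHz = 14.8 kHz.
52.2 kHz mod fs = 10.2 kHz.
10.2 kHz ≤ fs/2 = 21 kHz, appears at 10.2 kHz.
27.2 kHz and 69.2 kHz both map to 14.8 kHz.

14.8 kHz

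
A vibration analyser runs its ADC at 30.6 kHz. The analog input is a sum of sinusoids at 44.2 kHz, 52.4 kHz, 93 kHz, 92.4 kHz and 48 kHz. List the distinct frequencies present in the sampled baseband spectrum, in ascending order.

0.6 kHz, 1.2 kHz, 8.8 kHz, 13.2 kHz, 13.6 kHz

fs/2 = 15.3 kHz.
44.2 kHz mod fs = 13.6 kHz.
13.6 kHz ≤ fs/2 = 15.3 kHz, appears at 13.6 kHz.
52.4 kHz mod fs = 21.8 kHz.
21.8 kHz > fs/2 = 15.3 kHz, folds to fs − 21.8 kHz = 8.8 kHz.
93 kHz mod fs = 1.2 kHz.
1.2 kHz ≤ fs/2 = 15.3 kHz, appears at 1.2 kHz.
92.4 kHz mod fs = 0.6 kHz.
0.6 kHz ≤ fs/2 = 15.3 kHz, appears at 0.6 kHz.
48 kHz mod fs = 17.4 kHz.
17.4 kHz > fs/2 = 15.3 kHz, folds to fs − 17.4 kHz = 13.2 kHz.
Distinct values: {0.6 kHz, 1.2 kHz, 8.8 kHz, 13.2 kHz, 13.6 kHz}.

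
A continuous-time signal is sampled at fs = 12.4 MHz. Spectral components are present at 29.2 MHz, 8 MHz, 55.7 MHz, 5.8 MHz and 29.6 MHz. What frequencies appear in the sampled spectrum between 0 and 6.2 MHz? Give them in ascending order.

fs/2 = 6.2 MHz.
29.2 MHz mod fs = 4.4 MHz.
4.4 MHz ≤ fs/2 = 6.2 MHz, appears at 4.4 MHz.
8 MHz > fs/2 = 6.2 MHz, folds to fs − 8 MHz = 4.4 MHz.
55.7 MHz mod fs = 6.1 MHz.
6.1 MHz ≤ fs/2 = 6.2 MHz, appears at 6.1 MHz.
5.8 MHz ≤ fs/2 = 6.2 MHz, passes unchanged.
29.6 MHz mod fs = 4.8 MHz.
4.8 MHz ≤ fs/2 = 6.2 MHz, appears at 4.8 MHz.
Distinct values: {4.4 MHz, 4.8 MHz, 5.8 MHz, 6.1 MHz}.

4.4 MHz, 4.8 MHz, 5.8 MHz, 6.1 MHz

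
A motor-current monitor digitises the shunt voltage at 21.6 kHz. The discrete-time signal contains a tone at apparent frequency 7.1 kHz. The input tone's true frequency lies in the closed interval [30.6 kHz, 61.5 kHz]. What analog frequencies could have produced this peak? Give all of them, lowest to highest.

Frequencies that alias to 7.1 kHz are k·fs ± 7.1 kHz for integer k ≥ 0.
k=0: 7.1 kHz.
k=1: 14.5 kHz, 28.7 kHz.
k=2: 36.1 kHz, 50.3 kHz.
k=3: 57.7 kHz, 71.9 kHz.
k=4: 79.3 kHz, 93.5 kHz.
Within [30.6 kHz, 61.5 kHz]: 36.1 kHz, 50.3 kHz, 57.7 kHz.

36.1 kHz, 50.3 kHz, 57.7 kHz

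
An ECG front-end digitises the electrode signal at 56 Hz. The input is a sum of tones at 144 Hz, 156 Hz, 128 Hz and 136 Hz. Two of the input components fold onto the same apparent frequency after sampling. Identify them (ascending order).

fs/2 = 28 Hz.
144 Hz mod fs = 32 Hz.
32 Hz > fs/2 = 28 Hz, folds to fs − 32 Hz = 24 Hz.
156 Hz mod fs = 44 Hz.
44 Hz > fs/2 = 28 Hz, folds to fs − 44 Hz = 12 Hz.
128 Hz mod fs = 16 Hz.
16 Hz ≤ fs/2 = 28 Hz, appears at 16 Hz.
136 Hz mod fs = 24 Hz.
24 Hz ≤ fs/2 = 28 Hz, appears at 24 Hz.
136 Hz and 144 Hz both map to 24 Hz.

136 Hz, 144 Hz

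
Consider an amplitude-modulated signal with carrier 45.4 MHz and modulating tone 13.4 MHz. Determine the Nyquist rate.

117.6 MHz

AM sidebands sit at fc ± fm = 32 MHz and 58.8 MHz.
Highest-frequency component: 58.8 MHz.
Nyquist rate = 2 × 58.8 MHz = 117.6 MHz.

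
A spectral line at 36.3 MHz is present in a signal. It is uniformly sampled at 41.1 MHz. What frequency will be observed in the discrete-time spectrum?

36.3 MHz > fs/2 = 20.55 MHz, folds to fs − 36.3 MHz = 4.8 MHz.

4.8 MHz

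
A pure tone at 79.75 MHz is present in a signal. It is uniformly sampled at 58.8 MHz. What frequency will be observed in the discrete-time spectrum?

20.95 MHz

79.75 MHz mod fs = 20.95 MHz.
20.95 MHz ≤ fs/2 = 29.4 MHz, appears at 20.95 MHz.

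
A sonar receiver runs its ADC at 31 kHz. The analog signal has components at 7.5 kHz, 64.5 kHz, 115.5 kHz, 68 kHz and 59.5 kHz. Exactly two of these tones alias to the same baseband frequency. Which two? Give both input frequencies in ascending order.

59.5 kHz, 64.5 kHz

fs/2 = 15.5 kHz.
7.5 kHz ≤ fs/2 = 15.5 kHz, passes unchanged.
64.5 kHz mod fs = 2.5 kHz.
2.5 kHz ≤ fs/2 = 15.5 kHz, appears at 2.5 kHz.
115.5 kHz mod fs = 22.5 kHz.
22.5 kHz > fs/2 = 15.5 kHz, folds to fs − 22.5 kHz = 8.5 kHz.
68 kHz mod fs = 6 kHz.
6 kHz ≤ fs/2 = 15.5 kHz, appears at 6 kHz.
59.5 kHz mod fs = 28.5 kHz.
28.5 kHz > fs/2 = 15.5 kHz, folds to fs − 28.5 kHz = 2.5 kHz.
59.5 kHz and 64.5 kHz both map to 2.5 kHz.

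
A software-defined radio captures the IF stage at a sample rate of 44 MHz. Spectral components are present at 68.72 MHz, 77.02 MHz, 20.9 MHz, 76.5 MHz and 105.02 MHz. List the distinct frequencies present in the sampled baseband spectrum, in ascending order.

fs/2 = 22 MHz.
68.72 MHz mod fs = 24.72 MHz.
24.72 MHz > fs/2 = 22 MHz, folds to fs − 24.72 MHz = 19.28 MHz.
77.02 MHz mod fs = 33.02 MHz.
33.02 MHz > fs/2 = 22 MHz, folds to fs − 33.02 MHz = 10.98 MHz.
20.9 MHz ≤ fs/2 = 22 MHz, passes unchanged.
76.5 MHz mod fs = 32.5 MHz.
32.5 MHz > fs/2 = 22 MHz, folds to fs − 32.5 MHz = 11.5 MHz.
105.02 MHz mod fs = 17.02 MHz.
17.02 MHz ≤ fs/2 = 22 MHz, appears at 17.02 MHz.
Distinct values: {10.98 MHz, 11.5 MHz, 17.02 MHz, 19.28 MHz, 20.9 MHz}.

10.98 MHz, 11.5 MHz, 17.02 MHz, 19.28 MHz, 20.9 MHz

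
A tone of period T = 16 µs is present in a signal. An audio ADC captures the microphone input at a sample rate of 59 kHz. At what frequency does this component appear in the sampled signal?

3.5 kHz

T = 16 µs → f = 1/T = 62.5 kHz.
62.5 kHz mod fs = 3.5 kHz.
3.5 kHz ≤ fs/2 = 29.5 kHz, appears at 3.5 kHz.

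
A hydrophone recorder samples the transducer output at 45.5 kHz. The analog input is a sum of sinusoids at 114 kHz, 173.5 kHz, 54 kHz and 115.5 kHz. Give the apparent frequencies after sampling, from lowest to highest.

8.5 kHz, 21 kHz, 22.5 kHz

fs/2 = 22.75 kHz.
114 kHz mod fs = 23 kHz.
23 kHz > fs/2 = 22.75 kHz, folds to fs − 23 kHz = 22.5 kHz.
173.5 kHz mod fs = 37 kHz.
37 kHz > fs/2 = 22.75 kHz, folds to fs − 37 kHz = 8.5 kHz.
54 kHz mod fs = 8.5 kHz.
8.5 kHz ≤ fs/2 = 22.75 kHz, appears at 8.5 kHz.
115.5 kHz mod fs = 24.5 kHz.
24.5 kHz > fs/2 = 22.75 kHz, folds to fs − 24.5 kHz = 21 kHz.
Distinct values: {8.5 kHz, 21 kHz, 22.5 kHz}.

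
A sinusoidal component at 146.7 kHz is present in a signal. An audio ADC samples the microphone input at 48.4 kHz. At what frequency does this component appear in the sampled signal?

1.5 kHz

146.7 kHz mod fs = 1.5 kHz.
1.5 kHz ≤ fs/2 = 24.2 kHz, appears at 1.5 kHz.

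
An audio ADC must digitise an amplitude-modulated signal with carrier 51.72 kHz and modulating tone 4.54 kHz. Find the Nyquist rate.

AM sidebands sit at fc ± fm = 47.18 kHz and 56.26 kHz.
Highest-frequency component: 56.26 kHz.
Nyquist rate = 2 × 56.26 kHz = 112.52 kHz.

112.52 kHz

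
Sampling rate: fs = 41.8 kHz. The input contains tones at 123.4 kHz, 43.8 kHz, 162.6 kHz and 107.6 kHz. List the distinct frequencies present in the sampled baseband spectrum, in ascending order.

fs/2 = 20.9 kHz.
123.4 kHz mod fs = 39.8 kHz.
39.8 kHz > fs/2 = 20.9 kHz, folds to fs − 39.8 kHz = 2 kHz.
43.8 kHz mod fs = 2 kHz.
2 kHz ≤ fs/2 = 20.9 kHz, appears at 2 kHz.
162.6 kHz mod fs = 37.2 kHz.
37.2 kHz > fs/2 = 20.9 kHz, folds to fs − 37.2 kHz = 4.6 kHz.
107.6 kHz mod fs = 24 kHz.
24 kHz > fs/2 = 20.9 kHz, folds to fs − 24 kHz = 17.8 kHz.
Distinct values: {2 kHz, 4.6 kHz, 17.8 kHz}.

2 kHz, 4.6 kHz, 17.8 kHz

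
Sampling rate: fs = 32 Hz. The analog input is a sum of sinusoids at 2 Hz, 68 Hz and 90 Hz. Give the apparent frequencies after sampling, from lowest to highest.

fs/2 = 16 Hz.
2 Hz ≤ fs/2 = 16 Hz, passes unchanged.
68 Hz mod fs = 4 Hz.
4 Hz ≤ fs/2 = 16 Hz, appears at 4 Hz.
90 Hz mod fs = 26 Hz.
26 Hz > fs/2 = 16 Hz, folds to fs − 26 Hz = 6 Hz.
Distinct values: {2 Hz, 4 Hz, 6 Hz}.

2 Hz, 4 Hz, 6 Hz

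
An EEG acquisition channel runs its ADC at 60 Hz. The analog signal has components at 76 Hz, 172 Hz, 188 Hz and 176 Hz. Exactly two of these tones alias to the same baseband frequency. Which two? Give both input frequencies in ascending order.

172 Hz, 188 Hz

fs/2 = 30 Hz.
76 Hz mod fs = 16 Hz.
16 Hz ≤ fs/2 = 30 Hz, appears at 16 Hz.
172 Hz mod fs = 52 Hz.
52 Hz > fs/2 = 30 Hz, folds to fs − 52 Hz = 8 Hz.
188 Hz mod fs = 8 Hz.
8 Hz ≤ fs/2 = 30 Hz, appears at 8 Hz.
176 Hz mod fs = 56 Hz.
56 Hz > fs/2 = 30 Hz, folds to fs − 56 Hz = 4 Hz.
172 Hz and 188 Hz both map to 8 Hz.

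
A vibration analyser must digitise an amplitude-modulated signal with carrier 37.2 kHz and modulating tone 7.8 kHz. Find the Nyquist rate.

AM sidebands sit at fc ± fm = 29.4 kHz and 45 kHz.
Highest-frequency component: 45 kHz.
Nyquist rate = 2 × 45 kHz = 90 kHz.

90 kHz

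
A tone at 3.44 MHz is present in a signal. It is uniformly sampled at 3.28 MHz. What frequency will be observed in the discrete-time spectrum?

3.44 MHz mod fs = 0.16 MHz.
0.16 MHz ≤ fs/2 = 1.64 MHz, appears at 0.16 MHz.

0.16 MHz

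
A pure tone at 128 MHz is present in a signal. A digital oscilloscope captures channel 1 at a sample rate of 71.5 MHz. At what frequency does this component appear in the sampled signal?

128 MHz mod fs = 56.5 MHz.
56.5 MHz > fs/2 = 35.75 MHz, folds to fs − 56.5 MHz = 15 MHz.

15 MHz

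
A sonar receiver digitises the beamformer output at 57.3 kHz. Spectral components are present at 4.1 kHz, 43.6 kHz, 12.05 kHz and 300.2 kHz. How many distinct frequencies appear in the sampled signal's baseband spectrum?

3

fs/2 = 28.65 kHz.
4.1 kHz ≤ fs/2 = 28.65 kHz, passes unchanged.
43.6 kHz > fs/2 = 28.65 kHz, folds to fs − 43.6 kHz = 13.7 kHz.
12.05 kHz ≤ fs/2 = 28.65 kHz, passes unchanged.
300.2 kHz mod fs = 13.7 kHz.
13.7 kHz ≤ fs/2 = 28.65 kHz, appears at 13.7 kHz.
Distinct values: {4.1 kHz, 12.05 kHz, 13.7 kHz} → 3.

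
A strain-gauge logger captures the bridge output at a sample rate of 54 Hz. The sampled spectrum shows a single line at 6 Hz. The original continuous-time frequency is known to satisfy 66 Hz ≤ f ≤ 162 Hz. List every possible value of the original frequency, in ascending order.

102 Hz, 114 Hz, 156 Hz

Frequencies that alias to 6 Hz are k·fs ± 6 Hz for integer k ≥ 0.
k=0: 6 Hz.
k=1: 48 Hz, 60 Hz.
k=2: 102 Hz, 114 Hz.
k=3: 156 Hz, 168 Hz.
k=4: 210 Hz, 222 Hz.
Within [66 Hz, 162 Hz]: 102 Hz, 114 Hz, 156 Hz.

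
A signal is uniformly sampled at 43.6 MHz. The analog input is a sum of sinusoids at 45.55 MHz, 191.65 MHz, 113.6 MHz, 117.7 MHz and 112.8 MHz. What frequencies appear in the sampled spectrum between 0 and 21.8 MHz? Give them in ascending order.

1.95 MHz, 13.1 MHz, 17.2 MHz, 17.25 MHz, 18 MHz

fs/2 = 21.8 MHz.
45.55 MHz mod fs = 1.95 MHz.
1.95 MHz ≤ fs/2 = 21.8 MHz, appears at 1.95 MHz.
191.65 MHz mod fs = 17.25 MHz.
17.25 MHz ≤ fs/2 = 21.8 MHz, appears at 17.25 MHz.
113.6 MHz mod fs = 26.4 MHz.
26.4 MHz > fs/2 = 21.8 MHz, folds to fs − 26.4 MHz = 17.2 MHz.
117.7 MHz mod fs = 30.5 MHz.
30.5 MHz > fs/2 = 21.8 MHz, folds to fs − 30.5 MHz = 13.1 MHz.
112.8 MHz mod fs = 25.6 MHz.
25.6 MHz > fs/2 = 21.8 MHz, folds to fs − 25.6 MHz = 18 MHz.
Distinct values: {1.95 MHz, 13.1 MHz, 17.2 MHz, 17.25 MHz, 18 MHz}.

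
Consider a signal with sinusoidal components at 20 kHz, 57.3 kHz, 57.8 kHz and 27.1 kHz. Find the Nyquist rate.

Highest-frequency component: 57.8 kHz.
Nyquist rate = 2 × 57.8 kHz = 115.6 kHz.

115.6 kHz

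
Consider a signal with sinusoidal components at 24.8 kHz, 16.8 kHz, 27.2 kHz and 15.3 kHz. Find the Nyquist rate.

Highest-frequency component: 27.2 kHz.
Nyquist rate = 2 × 27.2 kHz = 54.4 kHz.

54.4 kHz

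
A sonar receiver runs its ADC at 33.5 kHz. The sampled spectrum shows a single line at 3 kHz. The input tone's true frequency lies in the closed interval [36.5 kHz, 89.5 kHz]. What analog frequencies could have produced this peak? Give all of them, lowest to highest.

Frequencies that alias to 3 kHz are k·fs ± 3 kHz for integer k ≥ 0.
k=0: 3 kHz.
k=1: 30.5 kHz, 36.5 kHz.
k=2: 64 kHz, 70 kHz.
k=3: 97.5 kHz, 103.5 kHz.
Within [36.5 kHz, 89.5 kHz]: 36.5 kHz, 64 kHz, 70 kHz.

36.5 kHz, 64 kHz, 70 kHz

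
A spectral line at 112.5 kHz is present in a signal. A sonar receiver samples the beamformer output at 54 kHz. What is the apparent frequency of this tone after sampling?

4.5 kHz

112.5 kHz mod fs = 4.5 kHz.
4.5 kHz ≤ fs/2 = 27 kHz, appears at 4.5 kHz.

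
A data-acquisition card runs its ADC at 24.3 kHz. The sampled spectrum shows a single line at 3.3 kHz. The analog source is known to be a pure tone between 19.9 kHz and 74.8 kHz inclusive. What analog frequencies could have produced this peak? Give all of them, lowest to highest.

21 kHz, 27.6 kHz, 45.3 kHz, 51.9 kHz, 69.6 kHz

Frequencies that alias to 3.3 kHz are k·fs ± 3.3 kHz for integer k ≥ 0.
k=0: 3.3 kHz.
k=1: 21 kHz, 27.6 kHz.
k=2: 45.3 kHz, 51.9 kHz.
k=3: 69.6 kHz, 76.2 kHz.
k=4: 93.9 kHz, 100.5 kHz.
Within [19.9 kHz, 74.8 kHz]: 21 kHz, 27.6 kHz, 45.3 kHz, 51.9 kHz, 69.6 kHz.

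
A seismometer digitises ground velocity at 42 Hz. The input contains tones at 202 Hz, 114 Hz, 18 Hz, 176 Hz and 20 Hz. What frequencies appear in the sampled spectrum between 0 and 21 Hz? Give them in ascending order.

fs/2 = 21 Hz.
202 Hz mod fs = 34 Hz.
34 Hz > fs/2 = 21 Hz, folds to fs − 34 Hz = 8 Hz.
114 Hz mod fs = 30 Hz.
30 Hz > fs/2 = 21 Hz, folds to fs − 30 Hz = 12 Hz.
18 Hz ≤ fs/2 = 21 Hz, passes unchanged.
176 Hz mod fs = 8 Hz.
8 Hz ≤ fs/2 = 21 Hz, appears at 8 Hz.
20 Hz ≤ fs/2 = 21 Hz, passes unchanged.
Distinct values: {8 Hz, 12 Hz, 18 Hz, 20 Hz}.

8 Hz, 12 Hz, 18 Hz, 20 Hz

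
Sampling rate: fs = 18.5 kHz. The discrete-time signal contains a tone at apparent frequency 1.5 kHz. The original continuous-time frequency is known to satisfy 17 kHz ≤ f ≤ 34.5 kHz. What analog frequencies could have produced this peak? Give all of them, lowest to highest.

17 kHz, 20 kHz

Frequencies that alias to 1.5 kHz are k·fs ± 1.5 kHz for integer k ≥ 0.
k=0: 1.5 kHz.
k=1: 17 kHz, 20 kHz.
k=2: 35.5 kHz, 38.5 kHz.
Within [17 kHz, 34.5 kHz]: 17 kHz, 20 kHz.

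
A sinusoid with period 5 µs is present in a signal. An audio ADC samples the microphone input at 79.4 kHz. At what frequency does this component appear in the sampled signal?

T = 5 µs → f = 1/T = 200 kHz.
200 kHz mod fs = 41.2 kHz.
41.2 kHz > fs/2 = 39.7 kHz, folds to fs − 41.2 kHz = 38.2 kHz.

38.2 kHz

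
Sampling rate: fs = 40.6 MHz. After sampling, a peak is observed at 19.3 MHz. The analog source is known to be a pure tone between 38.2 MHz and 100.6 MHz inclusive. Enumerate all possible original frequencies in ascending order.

Frequencies that alias to 19.3 MHz are k·fs ± 19.3 MHz for integer k ≥ 0.
k=0: 19.3 MHz.
k=1: 21.3 MHz, 59.9 MHz.
k=2: 61.9 MHz, 100.5 MHz.
k=3: 102.5 MHz, 141.1 MHz.
Within [38.2 MHz, 100.6 MHz]: 59.9 MHz, 61.9 MHz, 100.5 MHz.

59.9 MHz, 61.9 MHz, 100.5 MHz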